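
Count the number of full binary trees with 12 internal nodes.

208012

Full binary trees with n internal nodes are counted by C_n; here n = 12.
C_12 = C_11 · 2(2·11+1)/(11+2) = 58786 · 46/13 = 208012.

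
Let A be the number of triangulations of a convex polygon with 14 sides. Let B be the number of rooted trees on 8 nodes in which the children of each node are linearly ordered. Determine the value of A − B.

Triangulations of a convex m-gon are counted by C_{m−2}; with m = 14 this is C_12. So A = C_12 = 208012.
A rooted plane tree on 8 nodes has 7 edges, and such trees are counted by C_7. So B = C_7 = 429.
A − B = 208012 − 429 = 207583.

207583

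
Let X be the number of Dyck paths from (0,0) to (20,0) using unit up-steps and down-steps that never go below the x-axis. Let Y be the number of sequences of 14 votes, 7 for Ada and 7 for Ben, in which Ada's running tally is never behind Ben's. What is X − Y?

16367

A Dyck path with 10 up-steps and 10 down-steps has semilength 10, so there are C_10 of them. So X = C_10 = 16796.
Reading a vote for the leader as '(' and for the other as ')' turns such a sequence into a balanced string of 7 pairs, so the count is C_7. So Y = C_7 = 429.
X − Y = 16796 − 429 = 16367.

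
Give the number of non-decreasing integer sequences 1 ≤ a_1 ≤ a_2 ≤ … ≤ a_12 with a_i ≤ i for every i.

208012

Such sub-staircase sequences of length n are counted by C_n; here n = 12.
C_12 = C(24,12)/13 = 2704156/13 = 208012.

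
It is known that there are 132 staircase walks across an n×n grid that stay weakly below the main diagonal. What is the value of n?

Such diagonal-avoiding paths in an n×n grid are counted by C_n; 132 = C_6.

6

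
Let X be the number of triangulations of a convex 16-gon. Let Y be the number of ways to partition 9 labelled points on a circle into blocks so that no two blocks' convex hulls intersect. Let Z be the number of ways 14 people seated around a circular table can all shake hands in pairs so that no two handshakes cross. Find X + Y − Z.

2678873

Triangulations of a convex m-gon are counted by C_{m−2}; with m = 16 this is C_14. So X = C_14 = 2674440.
Non-crossing partitions of an n-element set are counted by C_n; here n = 9. So Y = C_9 = 4862.
With 14 = 2·7 people, non-crossing handshake pairings are non-crossing perfect matchings on a circle, counted by C_7. So Z = C_7 = 429.
X + Y − Z = 2674440 + 4862 − 429 = 2678873.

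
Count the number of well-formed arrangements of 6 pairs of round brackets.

132

With 6 pairs the number of balanced bracket strings is the Catalan number C_6.
C_6 = C(12,6)/7 = 924/7 = 132.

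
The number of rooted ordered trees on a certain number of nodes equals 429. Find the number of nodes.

Rooted ordered trees on m nodes are counted by C_{m−1}, and C_7 = 429.
So the index is 7, and the number of nodes is 7 + 1 = 8.

8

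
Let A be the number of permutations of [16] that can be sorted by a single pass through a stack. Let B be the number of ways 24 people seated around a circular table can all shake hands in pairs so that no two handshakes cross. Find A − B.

35149658

By Knuth's characterisation, the stack-sortable permutations of length 16 are the 231-avoiders, numbering C_16. So A = C_16 = 35357670.
With 24 = 2·12 people, non-crossing handshake pairings are non-crossing perfect matchings on a circle, counted by C_12. So B = C_12 = 208012.
A − B = 35357670 − 208012 = 35149658.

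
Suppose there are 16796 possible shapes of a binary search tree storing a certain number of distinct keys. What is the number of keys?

10

Binary search tree shapes on n keys are counted by C_n. The Catalan number equal to 16796 is C_10.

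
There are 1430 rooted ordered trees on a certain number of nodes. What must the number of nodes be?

Rooted ordered trees on m nodes are counted by C_{m−1}. The Catalan number equal to 1430 is C_8.
So the index is 8, and the number of nodes is 8 + 1 = 9.

9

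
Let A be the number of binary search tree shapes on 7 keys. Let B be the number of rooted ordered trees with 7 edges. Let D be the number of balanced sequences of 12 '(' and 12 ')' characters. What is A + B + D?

208870

Rooted binary trees with 7 nodes (each child slot possibly empty) number C_7. So A = C_7 = 429.
Rooted ordered trees with n edges are counted by C_n; here n = 7. So B = C_7 = 429.
With 12 pairs the number of balanced bracket strings is the Catalan number C_12. So D = C_12 = 208012.
A + B + D = 429 + 429 + 208012 = 208870.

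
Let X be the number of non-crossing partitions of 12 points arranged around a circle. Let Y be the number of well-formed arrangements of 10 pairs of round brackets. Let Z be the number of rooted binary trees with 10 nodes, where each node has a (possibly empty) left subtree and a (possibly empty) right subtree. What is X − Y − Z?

174420

The non-crossing partitions of [12] form a lattice of size C_12. So X = C_12 = 208012.
With 10 pairs the number of balanced bracket strings is the Catalan number C_10. So Y = C_10 = 16796.
Binary trees (left/right distinguished) on n nodes are counted by C_n; here n = 10. So Z = C_10 = 16796.
X − Y − Z = 208012 − 16796 − 16796 = 174420.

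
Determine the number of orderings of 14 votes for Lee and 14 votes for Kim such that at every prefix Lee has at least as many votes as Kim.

2674440

Ballot sequences with n votes each where one side never trails are Dyck words, counted by C_n; here n = 14.
C_14 = C(28,14)/15 = 40116600/15 = 2674440.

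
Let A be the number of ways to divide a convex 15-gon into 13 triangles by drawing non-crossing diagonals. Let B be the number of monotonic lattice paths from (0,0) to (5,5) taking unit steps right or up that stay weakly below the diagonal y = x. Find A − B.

Triangulations of a convex m-gon are counted by C_{m−2}; with m = 15 this is C_13. So A = C_13 = 742900.
Monotone paths in an n×n grid that stay weakly below the diagonal are counted by C_n; here n = 5. So B = C_5 = 42.
A − B = 742900 − 42 = 742858.

742858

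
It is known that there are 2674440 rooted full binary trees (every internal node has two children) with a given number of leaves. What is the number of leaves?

15

Full binary trees with L leaves are counted by C_{L−1}. The Catalan number equal to 2674440 is C_14.
So the index is 14, and the number of leaves is 14 + 1 = 15.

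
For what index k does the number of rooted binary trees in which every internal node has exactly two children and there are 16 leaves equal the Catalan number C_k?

A full binary tree with L leaves has L−1 internal nodes and is counted by C_{L−1}; L = 16 gives C_15.

15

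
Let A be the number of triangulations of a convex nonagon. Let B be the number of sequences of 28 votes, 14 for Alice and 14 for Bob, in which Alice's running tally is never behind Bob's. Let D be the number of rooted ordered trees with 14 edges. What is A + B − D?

A convex 9-gon is triangulated into 7 triangles, and the number of such triangulations is the Catalan number C_{9−2} = C_7. So A = C_7 = 429.
Ballot sequences with n votes each where one side never trails are Dyck words, counted by C_n; here n = 14. So B = C_14 = 2674440.
A rooted plane tree with 14 edges has 15 nodes, and the count is C_14. So D = C_14 = 2674440.
A + B − D = 429 + 2674440 − 2674440 = 429.

429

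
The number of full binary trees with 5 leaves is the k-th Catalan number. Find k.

4

Full binary trees with 5 leaves have 5−1 = 4 internal nodes, so there are C_4 of them.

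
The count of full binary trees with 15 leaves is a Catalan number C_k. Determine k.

14

Full binary trees with 15 leaves have 15−1 = 14 internal nodes, so there are C_14 of them.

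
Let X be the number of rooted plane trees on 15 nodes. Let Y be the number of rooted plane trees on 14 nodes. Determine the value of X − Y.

A rooted plane tree on 15 nodes has 14 edges, and such trees are counted by C_14. So X = C_14 = 2674440.
A rooted plane tree on 14 nodes has 13 edges, and such trees are counted by C_13. So Y = C_13 = 742900.
X − Y = 2674440 − 742900 = 1931540.

1931540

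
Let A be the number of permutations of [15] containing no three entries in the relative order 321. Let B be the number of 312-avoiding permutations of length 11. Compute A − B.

9636059

Permutations of [n] avoiding any single length-3 pattern are counted by C_n; here n = 15. So A = C_15 = 9694845.
Permutations of [n] avoiding any single length-3 pattern are counted by C_n; here n = 11. So B = C_11 = 58786.
A − B = 9694845 − 58786 = 9636059.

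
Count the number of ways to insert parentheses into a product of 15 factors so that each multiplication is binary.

Ways to associate a product of 15 factors correspond to binary trees on 15 leaves, so the count is C_14.
C_14 = 2674440.

2674440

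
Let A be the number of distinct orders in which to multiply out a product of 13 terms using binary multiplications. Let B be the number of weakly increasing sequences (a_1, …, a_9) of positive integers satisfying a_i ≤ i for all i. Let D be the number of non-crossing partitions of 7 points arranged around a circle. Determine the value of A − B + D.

Ways to associate a product of 13 factors correspond to binary trees on 13 leaves, so the count is C_12. So A = C_12 = 208012.
Weakly increasing sequences with a_i ≤ i biject with Dyck paths of semilength 9, so there are C_9. So B = C_9 = 4862.
Non-crossing partitions of an n-element set are counted by C_n; here n = 7. So D = C_7 = 429.
A − B + D = 208012 − 4862 + 429 = 203579.

203579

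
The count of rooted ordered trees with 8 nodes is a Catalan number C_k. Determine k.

Rooted ordered (plane) trees on m nodes have m−1 edges and are counted by C_{m−1}; m = 8 gives C_7.

7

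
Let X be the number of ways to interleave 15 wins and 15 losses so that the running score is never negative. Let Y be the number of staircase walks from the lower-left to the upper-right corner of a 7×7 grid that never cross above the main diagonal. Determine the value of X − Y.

9694416

Reading a vote for the leader as '(' and for the other as ')' turns such a sequence into a balanced string of 15 pairs, so the count is C_15. So X = C_15 = 9694845.
Sub-diagonal monotone paths from (0,0) to (7,7) biject with Dyck paths of semilength 7, giving C_7. So Y = C_7 = 429.
X − Y = 9694845 − 429 = 9694416.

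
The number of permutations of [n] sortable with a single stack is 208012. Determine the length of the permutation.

12

Stack-sortable permutations of [n] are counted by C_n; 208012 = C_12.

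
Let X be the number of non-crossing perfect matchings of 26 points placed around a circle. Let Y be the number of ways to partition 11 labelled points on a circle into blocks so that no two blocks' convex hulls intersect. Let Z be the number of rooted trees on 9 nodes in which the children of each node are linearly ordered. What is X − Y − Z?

Non-crossing perfect matchings of 2n points on a circle are counted by C_n; with 26 points, n = 13. So X = C_13 = 742900.
Non-crossing partitions of an n-element set are counted by C_n; here n = 11. So Y = C_11 = 58786.
Rooted ordered (plane) trees on m nodes have m−1 edges and are counted by C_{m−1}; m = 9 gives C_8. So Z = C_8 = 1430.
X − Y − Z = 742900 − 58786 − 1430 = 682684.

682684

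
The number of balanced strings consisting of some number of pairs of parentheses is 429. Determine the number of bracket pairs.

7

Balanced strings of n bracket-pairs are counted by C_n, and C_7 = 429.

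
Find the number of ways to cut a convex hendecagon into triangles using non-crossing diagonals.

Triangulations of a convex m-gon are counted by C_{m−2}; with m = 11 this is C_9.
C_9 = C(18,9)/10 = 48620/10 = 4862.

4862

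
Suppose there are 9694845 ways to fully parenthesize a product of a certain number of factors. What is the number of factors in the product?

16

Parenthesizations of m factors are counted by C_{m−1}. Since C_15 = 9694845, the index is 15.
So the index is 15, and the number of factors is 15 + 1 = 16.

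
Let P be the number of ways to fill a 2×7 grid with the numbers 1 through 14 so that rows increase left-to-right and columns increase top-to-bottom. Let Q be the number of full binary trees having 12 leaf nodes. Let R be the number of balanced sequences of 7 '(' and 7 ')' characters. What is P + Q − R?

Standard Young tableaux of shape 2×n are counted by C_n; here n = 7. So P = C_7 = 429.
A full binary tree with L leaves has L−1 internal nodes and is counted by C_{L−1}; L = 12 gives C_11. So Q = C_11 = 58786.
Balanced strings of n pairs of brackets are counted by C_n; here n = 7. So R = C_7 = 429.
P + Q − R = 429 + 58786 − 429 = 58786.

58786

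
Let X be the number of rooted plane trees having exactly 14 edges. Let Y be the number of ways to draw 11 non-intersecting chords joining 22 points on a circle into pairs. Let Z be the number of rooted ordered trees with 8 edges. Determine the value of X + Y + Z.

Rooted ordered trees with n edges are counted by C_n; here n = 14. So X = C_14 = 2674440.
Pairing 22 circle points by 11 non-crossing chords gives C_11 matchings. So Y = C_11 = 58786.
Rooted ordered trees with n edges are counted by C_n; here n = 8. So Z = C_8 = 1430.
X + Y + Z = 2674440 + 58786 + 1430 = 2734656.

2734656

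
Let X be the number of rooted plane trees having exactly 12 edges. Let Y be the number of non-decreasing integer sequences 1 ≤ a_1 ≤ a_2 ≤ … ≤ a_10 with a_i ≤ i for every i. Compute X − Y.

191216

Rooted ordered trees with n edges are counted by C_n; here n = 12. So X = C_12 = 208012.
Weakly increasing sequences with a_i ≤ i biject with Dyck paths of semilength 10, so there are C_10. So Y = C_10 = 16796.
X − Y = 208012 − 16796 = 191216.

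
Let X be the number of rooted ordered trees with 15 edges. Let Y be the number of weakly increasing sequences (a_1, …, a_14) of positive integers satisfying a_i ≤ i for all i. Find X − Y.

7020405

Rooted ordered trees with n edges are counted by C_n; here n = 15. So X = C_15 = 9694845.
Weakly increasing sequences with a_i ≤ i biject with Dyck paths of semilength 14, so there are C_14. So Y = C_14 = 2674440.
X − Y = 9694845 − 2674440 = 7020405.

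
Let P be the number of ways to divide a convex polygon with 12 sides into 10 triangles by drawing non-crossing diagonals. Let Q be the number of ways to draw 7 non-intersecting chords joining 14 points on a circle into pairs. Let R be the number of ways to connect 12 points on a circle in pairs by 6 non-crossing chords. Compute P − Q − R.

A convex 12-gon is triangulated into 10 triangles, and the number of such triangulations is the Catalan number C_{12−2} = C_10. So P = C_10 = 16796.
Pairing 14 circle points by 7 non-crossing chords gives C_7 matchings. So Q = C_7 = 429.
Non-crossing perfect matchings of 2n points on a circle are counted by C_n; with 12 points, n = 6. So R = C_6 = 132.
P − Q − R = 16796 − 429 − 132 = 16235.

16235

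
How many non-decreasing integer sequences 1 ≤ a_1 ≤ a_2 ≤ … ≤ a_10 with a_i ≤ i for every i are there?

Such sub-staircase sequences of length n are counted by C_n; here n = 10.
C_10 = C(20,10)/11 = 184756/11 = 16796.

16796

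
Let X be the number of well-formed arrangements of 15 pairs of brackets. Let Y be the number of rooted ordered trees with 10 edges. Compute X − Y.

Balanced strings of n pairs of brackets are counted by C_n; here n = 15. So X = C_15 = 9694845.
Rooted ordered trees with n edges are counted by C_n; here n = 10. So Y = C_10 = 16796.
X − Y = 9694845 − 16796 = 9678049.

9678049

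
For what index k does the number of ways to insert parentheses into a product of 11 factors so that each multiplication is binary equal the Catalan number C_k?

10

Bracketing 11 factors into binary products is counted by C_{11−1} = C_10.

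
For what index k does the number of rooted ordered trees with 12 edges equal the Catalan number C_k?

A rooted plane tree with 12 edges has 13 nodes, and the count is C_12.

12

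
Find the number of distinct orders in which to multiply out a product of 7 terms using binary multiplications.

Bracketing 7 factors into binary products is counted by C_{7−1} = C_6.
C_6 = C(12,6)/7 = 924/7 = 132.

132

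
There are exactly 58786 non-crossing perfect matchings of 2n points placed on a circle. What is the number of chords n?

Non-crossing pairings of 2n points on a circle are counted by C_n. Since C_11 = 58786, the index is 11.

11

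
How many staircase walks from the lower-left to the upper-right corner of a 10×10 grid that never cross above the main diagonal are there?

Sub-diagonal monotone paths from (0,0) to (10,10) biject with Dyck paths of semilength 10, giving C_10.
C_10 = C_9 · 2(2·9+1)/(9+2) = 4862 · 38/11 = 16796.

16796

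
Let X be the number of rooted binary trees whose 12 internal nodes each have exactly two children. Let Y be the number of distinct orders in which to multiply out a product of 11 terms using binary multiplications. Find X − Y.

The number of full binary trees on 12 internal nodes is the Catalan number C_12. So X = C_12 = 208012.
Ways to associate a product of 11 factors correspond to binary trees on 11 leaves, so the count is C_10. So Y = C_10 = 16796.
X − Y = 208012 − 16796 = 191216.

191216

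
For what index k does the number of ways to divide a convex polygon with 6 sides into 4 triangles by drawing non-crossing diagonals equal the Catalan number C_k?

4

The number of triangulations of a 6-gon is the Catalan number C_4 (index = sides − 2).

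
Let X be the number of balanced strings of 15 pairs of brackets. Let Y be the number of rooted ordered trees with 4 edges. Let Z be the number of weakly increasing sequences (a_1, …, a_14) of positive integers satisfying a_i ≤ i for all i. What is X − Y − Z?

7020391

Balanced strings of n pairs of brackets are counted by C_n; here n = 15. So X = C_15 = 9694845.
A rooted plane tree with 4 edges has 5 nodes, and the count is C_4. So Y = C_4 = 14.
Weakly increasing sequences with a_i ≤ i biject with Dyck paths of semilength 14, so there are C_14. So Z = C_14 = 2674440.
X − Y − Z = 9694845 − 14 − 2674440 = 7020391.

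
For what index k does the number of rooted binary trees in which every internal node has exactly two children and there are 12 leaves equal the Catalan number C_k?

Full binary trees with 12 leaves have 12−1 = 11 internal nodes, so there are C_11 of them.

11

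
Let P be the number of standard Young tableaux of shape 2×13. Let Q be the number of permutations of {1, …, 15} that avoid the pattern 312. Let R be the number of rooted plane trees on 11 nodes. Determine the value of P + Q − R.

Standard Young tableaux of shape 2×n are counted by C_n; here n = 13. So P = C_13 = 742900.
Permutations of [n] avoiding any single length-3 pattern are counted by C_n; here n = 15. So Q = C_15 = 9694845.
Rooted ordered (plane) trees on m nodes have m−1 edges and are counted by C_{m−1}; m = 11 gives C_10. So R = C_10 = 16796.
P + Q − R = 742900 + 9694845 − 16796 = 10420949.

10420949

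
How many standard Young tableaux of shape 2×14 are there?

2674440

By the hook-length formula (or a Dyck-path bijection), SYT of shape 2×14 number C_14.
C_14 = 2674440.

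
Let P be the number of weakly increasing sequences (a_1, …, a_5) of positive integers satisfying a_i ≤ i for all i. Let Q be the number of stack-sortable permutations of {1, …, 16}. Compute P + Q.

35357712

Such sub-staircase sequences of length n are counted by C_n; here n = 5. So P = C_5 = 42.
By Knuth's characterisation, the stack-sortable permutations of length 16 are the 231-avoiders, numbering C_16. So Q = C_16 = 35357670.
P + Q = 42 + 35357670 = 35357712.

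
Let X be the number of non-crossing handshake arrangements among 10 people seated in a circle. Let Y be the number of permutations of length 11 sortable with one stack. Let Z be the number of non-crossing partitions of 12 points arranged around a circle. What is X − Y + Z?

With 10 = 2·5 people, non-crossing handshake pairings are non-crossing perfect matchings on a circle, counted by C_5. So X = C_5 = 42.
Stack-sortable permutations are exactly the 231-avoiding ones, counted by C_n; here n = 11. So Y = C_11 = 58786.
The non-crossing partitions of [12] form a lattice of size C_12. So Z = C_12 = 208012.
X − Y + Z = 42 − 58786 + 208012 = 149268.

149268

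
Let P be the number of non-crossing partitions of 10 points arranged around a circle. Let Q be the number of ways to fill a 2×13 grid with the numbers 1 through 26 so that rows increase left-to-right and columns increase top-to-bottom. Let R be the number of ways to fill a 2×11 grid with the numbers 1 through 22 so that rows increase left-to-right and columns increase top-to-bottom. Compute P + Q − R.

Non-crossing partitions of an n-element set are counted by C_n; here n = 10. So P = C_10 = 16796.
By the hook-length formula (or a Dyck-path bijection), SYT of shape 2×13 number C_13. So Q = C_13 = 742900.
Standard Young tableaux of shape 2×n are counted by C_n; here n = 11. So R = C_11 = 58786.
P + Q − R = 16796 + 742900 − 58786 = 700910.

700910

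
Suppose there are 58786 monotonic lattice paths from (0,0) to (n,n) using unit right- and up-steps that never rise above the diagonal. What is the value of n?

Such diagonal-avoiding paths in an n×n grid are counted by C_n; 58786 = C_11.

11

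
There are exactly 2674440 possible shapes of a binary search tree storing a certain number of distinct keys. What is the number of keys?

14

Binary search tree shapes on n keys are counted by C_n, and C_14 = 2674440.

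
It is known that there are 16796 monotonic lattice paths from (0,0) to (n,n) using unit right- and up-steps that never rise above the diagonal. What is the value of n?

10

Such diagonal-avoiding paths in an n×n grid are counted by C_n. Since C_10 = 16796, the index is 10.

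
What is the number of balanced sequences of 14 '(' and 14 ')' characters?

2674440

With 14 pairs the number of balanced bracket strings is the Catalan number C_14.
C_14 = 2674440.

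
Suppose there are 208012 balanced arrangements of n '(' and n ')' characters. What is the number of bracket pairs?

Balanced strings of n bracket-pairs are counted by C_n. The Catalan number equal to 208012 is C_12.

12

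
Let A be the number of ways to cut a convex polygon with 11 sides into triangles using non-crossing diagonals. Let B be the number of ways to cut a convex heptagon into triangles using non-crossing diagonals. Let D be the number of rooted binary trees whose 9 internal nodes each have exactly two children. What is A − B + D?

Triangulations of a convex m-gon are counted by C_{m−2}; with m = 11 this is C_9. So A = C_9 = 4862.
The number of triangulations of a 7-gon is the Catalan number C_5 (index = sides − 2). So B = C_5 = 42.
Full binary trees with n internal nodes are counted by C_n; here n = 9. So D = C_9 = 4862.
A − B + D = 4862 − 42 + 4862 = 9682.

9682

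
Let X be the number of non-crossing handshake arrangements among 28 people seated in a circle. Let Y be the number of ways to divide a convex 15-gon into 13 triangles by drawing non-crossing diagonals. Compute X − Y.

1931540

With 28 = 2·14 people, non-crossing handshake pairings are non-crossing perfect matchings on a circle, counted by C_14. So X = C_14 = 2674440.
A convex 15-gon is triangulated into 13 triangles, and the number of such triangulations is the Catalan number C_{15−2} = C_13. So Y = C_13 = 742900.
X − Y = 2674440 − 742900 = 1931540.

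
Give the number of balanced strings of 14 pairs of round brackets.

A balanced arrangement of 14 bracket pairs is a Dyck word of semilength 14, so the count is C_14.
C_14 = C(28,14)/15 = 40116600/15 = 2674440.

2674440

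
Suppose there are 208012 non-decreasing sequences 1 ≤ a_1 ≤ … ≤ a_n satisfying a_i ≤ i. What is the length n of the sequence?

Such sub-staircase sequences of length n are counted by C_n, and C_12 = 208012.

12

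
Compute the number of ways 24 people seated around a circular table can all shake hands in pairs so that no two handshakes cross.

With 24 = 2·12 people, non-crossing handshake pairings are non-crossing perfect matchings on a circle, counted by C_12.
C_12 = C(24,12)/13 = 2704156/13 = 208012.

208012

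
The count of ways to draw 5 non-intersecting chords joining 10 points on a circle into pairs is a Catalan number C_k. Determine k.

Pairing 10 circle points by 5 non-crossing chords gives C_5 matchings.

5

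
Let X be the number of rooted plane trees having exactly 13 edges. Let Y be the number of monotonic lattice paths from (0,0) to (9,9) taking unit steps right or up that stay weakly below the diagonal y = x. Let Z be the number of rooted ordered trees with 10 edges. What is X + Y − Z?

A rooted plane tree with 13 edges has 14 nodes, and the count is C_13. So X = C_13 = 742900.
Sub-diagonal monotone paths from (0,0) to (9,9) biject with Dyck paths of semilength 9, giving C_9. So Y = C_9 = 4862.
A rooted plane tree with 10 edges has 11 nodes, and the count is C_10. So Z = C_10 = 16796.
X + Y − Z = 742900 + 4862 − 16796 = 730966.

730966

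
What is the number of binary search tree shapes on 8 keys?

Rooted binary trees with 8 nodes (each child slot possibly empty) number C_8.
C_8 = C(16,8)/9 = 12870/9 = 1430.

1430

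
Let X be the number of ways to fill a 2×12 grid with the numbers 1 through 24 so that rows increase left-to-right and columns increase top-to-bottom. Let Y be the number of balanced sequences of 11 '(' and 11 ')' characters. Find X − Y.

149226

Standard Young tableaux of shape 2×n are counted by C_n; here n = 12. So X = C_12 = 208012.
A balanced arrangement of 11 bracket pairs is a Dyck word of semilength 11, so the count is C_11. So Y = C_11 = 58786.
X − Y = 208012 − 58786 = 149226.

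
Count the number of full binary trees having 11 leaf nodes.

A full binary tree with L leaves has L−1 internal nodes and is counted by C_{L−1}; L = 11 gives C_10.
C_10 = C(20,10)/11 = 184756/11 = 16796.

16796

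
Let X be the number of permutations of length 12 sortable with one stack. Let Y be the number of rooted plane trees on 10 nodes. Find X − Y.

By Knuth's characterisation, the stack-sortable permutations of length 12 are the 231-avoiders, numbering C_12. So X = C_12 = 208012.
A rooted plane tree on 10 nodes has 9 edges, and such trees are counted by C_9. So Y = C_9 = 4862.
X − Y = 208012 − 4862 = 203150.

203150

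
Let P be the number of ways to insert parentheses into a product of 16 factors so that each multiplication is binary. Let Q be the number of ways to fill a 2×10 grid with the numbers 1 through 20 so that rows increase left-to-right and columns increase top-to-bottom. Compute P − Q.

Ways to associate a product of 16 factors correspond to binary trees on 16 leaves, so the count is C_15. So P = C_15 = 9694845.
Standard Young tableaux of shape 2×n are counted by C_n; here n = 10. So Q = C_10 = 16796.
P − Q = 9694845 − 16796 = 9678049.

9678049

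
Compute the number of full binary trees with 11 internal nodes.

58786

Full binary trees with n internal nodes are counted by C_n; here n = 11.
C_11 = C(22,11)/12 = 705432/12 = 58786.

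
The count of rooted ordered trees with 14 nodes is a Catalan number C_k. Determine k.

A rooted plane tree on 14 nodes has 13 edges, and such trees are counted by C_13.

13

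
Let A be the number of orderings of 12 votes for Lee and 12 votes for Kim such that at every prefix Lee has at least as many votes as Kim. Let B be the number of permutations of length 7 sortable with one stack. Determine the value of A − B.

207583

Reading a vote for the leader as '(' and for the other as ')' turns such a sequence into a balanced string of 12 pairs, so the count is C_12. So A = C_12 = 208012.
Stack-sortable permutations are exactly the 231-avoiding ones, counted by C_n; here n = 7. So B = C_7 = 429.
A − B = 208012 − 429 = 207583.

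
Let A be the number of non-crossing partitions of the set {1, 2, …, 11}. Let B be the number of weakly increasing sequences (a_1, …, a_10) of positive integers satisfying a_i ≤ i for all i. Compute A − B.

The non-crossing partitions of [11] form a lattice of size C_11. So A = C_11 = 58786.
Such sub-staircase sequences of length n are counted by C_n; here n = 10. So B = C_10 = 16796.
A − B = 58786 − 16796 = 41990.

41990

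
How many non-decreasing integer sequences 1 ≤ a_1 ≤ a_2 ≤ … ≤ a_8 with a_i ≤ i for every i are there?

Such sub-staircase sequences of length n are counted by C_n; here n = 8.
C_8 = C(16,8)/9 = 12870/9 = 1430.

1430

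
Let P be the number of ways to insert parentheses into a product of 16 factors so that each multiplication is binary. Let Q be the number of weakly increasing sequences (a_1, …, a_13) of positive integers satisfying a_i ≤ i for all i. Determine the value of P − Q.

Ways to associate a product of 16 factors correspond to binary trees on 16 leaves, so the count is C_15. So P = C_15 = 9694845.
Such sub-staircase sequences of length n are counted by C_n; here n = 13. So Q = C_13 = 742900.
P − Q = 9694845 − 742900 = 8951945.

8951945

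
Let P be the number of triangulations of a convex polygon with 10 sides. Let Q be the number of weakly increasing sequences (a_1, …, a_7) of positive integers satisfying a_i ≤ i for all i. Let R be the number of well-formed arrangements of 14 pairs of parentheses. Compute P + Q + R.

Triangulations of a convex m-gon are counted by C_{m−2}; with m = 10 this is C_8. So P = C_8 = 1430.
Weakly increasing sequences with a_i ≤ i biject with Dyck paths of semilength 7, so there are C_7. So Q = C_7 = 429.
A balanced arrangement of 14 bracket pairs is a Dyck word of semilength 14, so the count is C_14. So R = C_14 = 2674440.
P + Q + R = 1430 + 429 + 2674440 = 2676299.

2676299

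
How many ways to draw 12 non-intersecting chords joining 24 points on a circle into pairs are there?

208012

Non-crossing perfect matchings of 2n points on a circle are counted by C_n; with 24 points, n = 12.
C_12 = C(24,12)/13 = 2704156/13 = 208012.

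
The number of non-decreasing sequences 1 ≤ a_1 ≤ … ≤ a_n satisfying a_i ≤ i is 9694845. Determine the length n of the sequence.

15

Such sub-staircase sequences of length n are counted by C_n. The Catalan number equal to 9694845 is C_15.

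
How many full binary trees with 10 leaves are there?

4862

Full binary trees with 10 leaves have 10−1 = 9 internal nodes, so there are C_9 of them.
C_9 = C(18,9)/10 = 48620/10 = 4862.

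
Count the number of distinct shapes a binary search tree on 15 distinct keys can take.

9694845

Rooted binary trees with 15 nodes (each child slot possibly empty) number C_15.
C_15 = C(30,15)/16 = 155117520/16 = 9694845.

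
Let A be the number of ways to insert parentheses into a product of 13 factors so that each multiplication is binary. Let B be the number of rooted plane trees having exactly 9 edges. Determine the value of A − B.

Ways to associate a product of 13 factors correspond to binary trees on 13 leaves, so the count is C_12. So A = C_12 = 208012.
A rooted plane tree with 9 edges has 10 nodes, and the count is C_9. So B = C_9 = 4862.
A − B = 208012 − 4862 = 203150.

203150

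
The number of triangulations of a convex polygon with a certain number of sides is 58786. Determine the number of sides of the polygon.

13

Triangulations of a convex m-gon are counted by C_{m−2}. Since C_11 = 58786, the index is 11.
So m − 2 = 11, giving m = 13 sides.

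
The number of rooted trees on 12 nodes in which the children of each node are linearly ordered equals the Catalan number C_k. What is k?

A rooted plane tree on 12 nodes has 11 edges, and such trees are counted by C_11.

11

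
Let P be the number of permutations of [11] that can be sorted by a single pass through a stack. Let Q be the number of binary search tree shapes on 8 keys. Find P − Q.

57356

By Knuth's characterisation, the stack-sortable permutations of length 11 are the 231-avoiders, numbering C_11. So P = C_11 = 58786.
Rooted binary trees with 8 nodes (each child slot possibly empty) number C_8. So Q = C_8 = 1430.
P − Q = 58786 − 1430 = 57356.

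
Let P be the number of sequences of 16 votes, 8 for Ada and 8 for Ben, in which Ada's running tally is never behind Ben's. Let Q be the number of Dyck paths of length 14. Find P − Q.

1001

Ballot sequences with n votes each where one side never trails are Dyck words, counted by C_n; here n = 8. So P = C_8 = 1430.
A Dyck path with 7 up-steps and 7 down-steps has semilength 7, so there are C_7 of them. So Q = C_7 = 429.
P − Q = 1430 − 429 = 1001.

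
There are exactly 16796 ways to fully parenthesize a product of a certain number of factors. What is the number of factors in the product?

11

Parenthesizations of m factors are counted by C_{m−1}; 16796 = C_10.
So the index is 10, and the number of factors is 10 + 1 = 11.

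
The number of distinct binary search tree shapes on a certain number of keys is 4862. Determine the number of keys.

9

Binary search tree shapes on n keys are counted by C_n; 4862 = C_9.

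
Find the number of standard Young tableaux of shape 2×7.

429

By the hook-length formula (or a Dyck-path bijection), SYT of shape 2×7 number C_7.
C_7 = C(14,7)/8 = 3432/8 = 429.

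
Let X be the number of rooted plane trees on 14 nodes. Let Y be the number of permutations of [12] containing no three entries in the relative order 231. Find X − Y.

A rooted plane tree on 14 nodes has 13 edges, and such trees are counted by C_13. So X = C_13 = 742900.
For any fixed pattern of length 3, the pattern-avoiding permutations of [12] number C_12. So Y = C_12 = 208012.
X − Y = 742900 − 208012 = 534888.

534888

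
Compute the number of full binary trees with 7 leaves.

A full binary tree with L leaves has L−1 internal nodes and is counted by C_{L−1}; L = 7 gives C_6.
C_6 = 132.

132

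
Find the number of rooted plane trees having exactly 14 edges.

Rooted ordered trees with n edges are counted by C_n; here n = 14.
C_14 = C_13 · 2(2·13+1)/(13+2) = 742900 · 54/15 = 2674440.

2674440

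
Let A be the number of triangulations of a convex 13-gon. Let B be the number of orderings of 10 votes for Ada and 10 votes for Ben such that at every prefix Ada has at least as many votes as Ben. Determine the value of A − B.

The number of triangulations of a 13-gon is the Catalan number C_11 (index = sides − 2). So A = C_11 = 58786.
Reading a vote for the leader as '(' and for the other as ')' turns such a sequence into a balanced string of 10 pairs, so the count is C_10. So B = C_10 = 16796.
A − B = 58786 − 16796 = 41990.

41990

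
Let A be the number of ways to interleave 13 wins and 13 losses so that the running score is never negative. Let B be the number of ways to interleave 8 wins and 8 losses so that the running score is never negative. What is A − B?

Reading a vote for the leader as '(' and for the other as ')' turns such a sequence into a balanced string of 13 pairs, so the count is C_13. So A = C_13 = 742900.
Reading a vote for the leader as '(' and for the other as ')' turns such a sequence into a balanced string of 8 pairs, so the count is C_8. So B = C_8 = 1430.
A − B = 742900 − 1430 = 741470.

741470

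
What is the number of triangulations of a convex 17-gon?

The number of triangulations of a 17-gon is the Catalan number C_15 (index = sides − 2).
C_15 = 9694845.

9694845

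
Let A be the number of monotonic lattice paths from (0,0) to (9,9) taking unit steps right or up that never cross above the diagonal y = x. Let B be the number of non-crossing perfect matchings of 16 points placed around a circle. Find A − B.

3432

Sub-diagonal monotone paths from (0,0) to (9,9) biject with Dyck paths of semilength 9, giving C_9. So A = C_9 = 4862.
Non-crossing perfect matchings of 2n points on a circle are counted by C_n; with 16 points, n = 8. So B = C_8 = 1430.
A − B = 4862 − 1430 = 3432.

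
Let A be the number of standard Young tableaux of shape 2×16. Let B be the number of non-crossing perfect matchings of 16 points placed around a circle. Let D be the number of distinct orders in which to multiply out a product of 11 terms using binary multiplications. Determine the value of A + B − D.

35342304

Standard Young tableaux of shape 2×n are counted by C_n; here n = 16. So A = C_16 = 35357670.
Non-crossing perfect matchings of 2n points on a circle are counted by C_n; with 16 points, n = 8. So B = C_8 = 1430.
Ways to associate a product of 11 factors correspond to binary trees on 11 leaves, so the count is C_10. So D = C_10 = 16796.
A + B − D = 35357670 + 1430 − 16796 = 35342304.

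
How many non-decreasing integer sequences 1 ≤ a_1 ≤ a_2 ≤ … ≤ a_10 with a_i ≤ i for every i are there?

Such sub-staircase sequences of length n are counted by C_n; here n = 10.
C_10 = C(20,10)/11 = 184756/11 = 16796.

16796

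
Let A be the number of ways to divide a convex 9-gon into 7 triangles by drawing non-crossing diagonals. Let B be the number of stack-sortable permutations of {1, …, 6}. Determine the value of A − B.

297

A convex 9-gon is triangulated into 7 triangles, and the number of such triangulations is the Catalan number C_{9−2} = C_7. So A = C_7 = 429.
By Knuth's characterisation, the stack-sortable permutations of length 6 are the 231-avoiders, numbering C_6. So B = C_6 = 132.
A − B = 429 − 132 = 297.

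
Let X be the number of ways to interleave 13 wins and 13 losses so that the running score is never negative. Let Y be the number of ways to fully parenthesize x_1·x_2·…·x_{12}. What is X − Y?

Reading a vote for the leader as '(' and for the other as ')' turns such a sequence into a balanced string of 13 pairs, so the count is C_13. So X = C_13 = 742900.
Bracketing 12 factors into binary products is counted by C_{12−1} = C_11. So Y = C_11 = 58786.
X − Y = 742900 − 58786 = 684114.

684114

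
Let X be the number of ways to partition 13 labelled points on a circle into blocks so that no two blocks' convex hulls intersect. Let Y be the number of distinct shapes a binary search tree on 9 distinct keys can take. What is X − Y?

738038

The non-crossing partitions of [13] form a lattice of size C_13. So X = C_13 = 742900.
Rooted binary trees with 9 nodes (each child slot possibly empty) number C_9. So Y = C_9 = 4862.
X − Y = 742900 − 4862 = 738038.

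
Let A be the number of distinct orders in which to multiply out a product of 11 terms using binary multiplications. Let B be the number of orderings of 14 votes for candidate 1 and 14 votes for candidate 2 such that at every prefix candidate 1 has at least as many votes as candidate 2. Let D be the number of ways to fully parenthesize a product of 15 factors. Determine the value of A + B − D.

16796

Bracketing 11 factors into binary products is counted by C_{11−1} = C_10. So A = C_10 = 16796.
Reading a vote for the leader as '(' and for the other as ')' turns such a sequence into a balanced string of 14 pairs, so the count is C_14. So B = C_14 = 2674440.
Bracketing 15 factors into binary products is counted by C_{15−1} = C_14. So D = C_14 = 2674440.
A + B − D = 16796 + 2674440 − 2674440 = 16796.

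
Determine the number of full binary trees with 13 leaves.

208012

A full binary tree with L leaves has L−1 internal nodes and is counted by C_{L−1}; L = 13 gives C_12.
C_12 = 208012.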